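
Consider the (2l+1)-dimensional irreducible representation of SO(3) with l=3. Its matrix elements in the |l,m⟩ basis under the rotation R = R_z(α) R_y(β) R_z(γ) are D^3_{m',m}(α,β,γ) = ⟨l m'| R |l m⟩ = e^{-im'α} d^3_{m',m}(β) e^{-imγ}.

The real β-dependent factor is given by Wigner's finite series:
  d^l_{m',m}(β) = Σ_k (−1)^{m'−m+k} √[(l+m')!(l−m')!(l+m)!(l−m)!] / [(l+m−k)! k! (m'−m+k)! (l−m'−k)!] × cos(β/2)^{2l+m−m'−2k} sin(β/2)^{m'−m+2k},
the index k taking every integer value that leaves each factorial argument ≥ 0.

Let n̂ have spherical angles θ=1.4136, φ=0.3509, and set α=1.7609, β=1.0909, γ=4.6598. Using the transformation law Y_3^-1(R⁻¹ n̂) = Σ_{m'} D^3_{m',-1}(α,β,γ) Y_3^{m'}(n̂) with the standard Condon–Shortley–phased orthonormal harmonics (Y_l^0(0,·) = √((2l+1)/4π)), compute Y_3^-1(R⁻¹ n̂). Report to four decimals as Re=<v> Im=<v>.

Re=-0.2444 Im=-0.0036

Need the full column D^3_{m',-1} for m'=−3..3 at α=1.7609, β=1.0909, γ=4.6598.
cos(β/2)=0.854894, sin(β/2)=0.518803
d^3_{-3,-1}: single k=2 term ⇒ +0.556800;  D = -0.483831-0.275561i
d^3_{-2,-1}: k∈[1..2] ⇒ +0.749141 -0.551790 = +0.197351;  D = -0.063505+0.186854i
d^3_{-1,-1}: k∈[0..2] ⇒ +0.390367 -1.150121 +0.317677 = -0.442077;  D = -0.437904-0.060601i
d^3_{0,-1}: k∈[0..2] ⇒ -0.820643 +0.906683 -0.111305 = -0.025264;  D = +0.001328+0.025229i
d^3_{1,-1}: k∈[0..2] ⇒ +0.862591 -0.423569 +0.019499 = +0.458521;  D = -0.445084+0.110191i
d^3_{2,-1}: k∈[0..1] ⇒ -0.551790 +0.101607 = -0.450183;  D = -0.188812-0.408674i
d^3_{3,-1}: single k=0 term ⇒ +0.205059;  D = +0.166547-0.119630i
Y_3^{m'}(θ=1.4136,φ=0.3509) and Σ D·Y over m':
  (-0.4838-0.2756i)·(+0.1991-0.3492i)  (-0.0635+0.1869i)·(+0.1192-0.1008i)  (-0.4379-0.0606i)·(-0.2630+0.0963i)  (+0.0013+0.0252i)·(-0.1681+0.0000i)  (-0.4451+0.1102i)·(+0.2630+0.0963i)  (-0.1888-0.4087i)·(+0.1192+0.1008i)  (+0.1665-0.1196i)·(-0.1991-0.3492i)
Y_3^-1(R⁻¹ n̂) = -0.244438-0.003633i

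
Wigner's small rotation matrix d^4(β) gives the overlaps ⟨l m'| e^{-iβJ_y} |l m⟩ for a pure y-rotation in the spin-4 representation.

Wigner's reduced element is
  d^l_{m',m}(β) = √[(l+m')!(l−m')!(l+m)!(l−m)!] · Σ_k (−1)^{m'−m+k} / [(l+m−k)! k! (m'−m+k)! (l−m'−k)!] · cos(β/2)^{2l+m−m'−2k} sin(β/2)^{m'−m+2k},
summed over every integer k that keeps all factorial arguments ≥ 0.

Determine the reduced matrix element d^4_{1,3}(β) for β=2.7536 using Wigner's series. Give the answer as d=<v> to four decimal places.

d=-0.0165

d^4_{1,3}(β=2.7536) via Wigner's sum:
With c≡cos(β/2)=0.192782 and s≡sin(β/2)=0.981242, N=[120·6·5040·1]^{1/2}=1904.940944
Admissible k: 2..3 (factorial args all ≥0)
  k=2: (−1)^0·1904.9409/(240)·0.1928^6·0.9812^2 = +0.000392
  k=3: (−1)^1·1904.9409/(144)·0.1928^4·0.9812^4 = -0.016939
d^4_{1,3}(2.7536) = +0.000392 -0.016939 = -0.016547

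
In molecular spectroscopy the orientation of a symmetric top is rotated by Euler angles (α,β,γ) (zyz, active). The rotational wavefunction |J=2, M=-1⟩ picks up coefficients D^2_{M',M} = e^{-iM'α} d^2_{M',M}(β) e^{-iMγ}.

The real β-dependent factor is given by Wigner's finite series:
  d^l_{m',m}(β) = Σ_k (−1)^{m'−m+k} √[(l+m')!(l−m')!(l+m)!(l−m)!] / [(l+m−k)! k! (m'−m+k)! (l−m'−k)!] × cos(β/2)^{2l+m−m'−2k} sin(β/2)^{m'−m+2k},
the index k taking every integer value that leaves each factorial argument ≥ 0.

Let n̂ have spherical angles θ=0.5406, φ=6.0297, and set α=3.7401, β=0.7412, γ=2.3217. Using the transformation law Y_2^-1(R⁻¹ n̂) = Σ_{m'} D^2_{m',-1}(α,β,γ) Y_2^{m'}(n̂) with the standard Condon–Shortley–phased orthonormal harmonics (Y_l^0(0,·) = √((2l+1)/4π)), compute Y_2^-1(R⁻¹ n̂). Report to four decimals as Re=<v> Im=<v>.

Need the full column D^2_{m',-1} for m'=−2..2 at α=3.7401, β=0.7412, γ=2.3217.
cos(β/2)=0.932110, sin(β/2)=0.362175
d^2_{-2,-1}: single k=1 term ⇒ +0.586611;  D = -0.545389-0.216017i
d^2_{-1,-1}: k∈[0..1] ⇒ +0.754865 -0.341895 = +0.412970;  D = +0.402891-0.090681i
d^2_{0,-1}: k∈[0..1] ⇒ -0.718448 +0.108467 = -0.609981;  D = +0.416190-0.445941i
d^2_{1,-1}: k∈[0..1] ⇒ +0.341895 -0.017206 = +0.324689;  D = +0.049290-0.320926i
d^2_{2,-1}: single k=0 term ⇒ -0.088563;  D = -0.038211-0.079895i
Y_2^{m'}(θ=0.5406,φ=6.0297) and Σ D·Y over m':
  (-0.5454-0.2160i)·(+0.0894+0.0497i)  (+0.4029-0.0907i)·(+0.3300+0.0855i)  (+0.4162-0.4459i)·(+0.3802+0.0000i)  (+0.0493-0.3209i)·(-0.3300+0.0855i)  (-0.0382-0.0799i)·(+0.0894-0.0497i)
Y_2^-1(R⁻¹ n̂) = +0.264666-0.106558i

Re=0.2647 Im=-0.1066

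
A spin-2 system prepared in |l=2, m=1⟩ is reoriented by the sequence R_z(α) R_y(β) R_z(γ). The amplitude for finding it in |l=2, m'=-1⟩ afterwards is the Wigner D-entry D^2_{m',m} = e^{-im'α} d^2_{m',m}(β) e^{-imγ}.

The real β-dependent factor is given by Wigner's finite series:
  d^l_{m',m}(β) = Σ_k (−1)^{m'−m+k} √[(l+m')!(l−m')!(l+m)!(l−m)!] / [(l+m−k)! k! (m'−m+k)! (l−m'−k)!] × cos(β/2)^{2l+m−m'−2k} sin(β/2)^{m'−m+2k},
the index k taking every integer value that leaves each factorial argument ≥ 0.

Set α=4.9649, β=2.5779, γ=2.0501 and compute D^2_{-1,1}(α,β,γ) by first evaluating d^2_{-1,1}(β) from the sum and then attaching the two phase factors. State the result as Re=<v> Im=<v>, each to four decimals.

D^2_{-1,1}(4.9649,2.5779,2.0501) = e^{-i·-1·4.9649}·d^2_{-1,1}(2.5779)·e^{-i·1·2.0501}. Compute d first:
With c≡cos(β/2)=0.278130 and s≡sin(β/2)=0.960544, N=[1·6·6·1]^{1/2}=6.000000
k: max(0,(1)−(-1))=2 … min(2+(1),2−(-1))=3
  k=2: (−1)^0·6.0000/(2)·0.2781^2·0.9605^2 = +0.214116
  k=3: (−1)^1·6.0000/(6)·0.2781^0·0.9605^4 = -0.851272
d^2_{-1,1}(2.5779) = +0.214116 -0.851272 = -0.637155
D = (+0.249836-0.968288i)·(-0.637155)·(-0.461161-0.887316i) = +0.620840-0.143267i

Re=0.6208 Im=-0.1433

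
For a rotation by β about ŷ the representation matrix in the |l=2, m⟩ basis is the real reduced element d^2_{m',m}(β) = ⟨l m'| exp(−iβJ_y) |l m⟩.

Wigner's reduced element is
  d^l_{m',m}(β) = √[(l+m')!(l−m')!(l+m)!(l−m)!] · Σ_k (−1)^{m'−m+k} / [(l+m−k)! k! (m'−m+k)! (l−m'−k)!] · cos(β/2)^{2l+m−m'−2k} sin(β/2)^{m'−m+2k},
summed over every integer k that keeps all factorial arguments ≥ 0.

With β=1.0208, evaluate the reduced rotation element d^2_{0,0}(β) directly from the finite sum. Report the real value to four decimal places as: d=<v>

d=-0.0902

d^2_{0,0}(β=1.0208) via Wigner's sum:
c=cos(1.0208/2)=0.872549, s=sin(1.0208/2)=0.488526; N=√[2·2·2·2]=4.000000
The bounds max(0,m−m')=0 and min(l+m,l−m')=2 give 3 terms
  k=0: (−1)^0·4.0000/(4)·0.8725^4·0.4885^0 = +0.579642
  k=1: (−1)^1·4.0000/(1)·0.8725^2·0.4885^2 = -0.726801
  k=2: (−1)^2·4.0000/(4)·0.8725^0·0.4885^4 = +0.056958
d^2_{0,0}(1.0208) = +0.579642 -0.726801 +0.056958 = -0.090202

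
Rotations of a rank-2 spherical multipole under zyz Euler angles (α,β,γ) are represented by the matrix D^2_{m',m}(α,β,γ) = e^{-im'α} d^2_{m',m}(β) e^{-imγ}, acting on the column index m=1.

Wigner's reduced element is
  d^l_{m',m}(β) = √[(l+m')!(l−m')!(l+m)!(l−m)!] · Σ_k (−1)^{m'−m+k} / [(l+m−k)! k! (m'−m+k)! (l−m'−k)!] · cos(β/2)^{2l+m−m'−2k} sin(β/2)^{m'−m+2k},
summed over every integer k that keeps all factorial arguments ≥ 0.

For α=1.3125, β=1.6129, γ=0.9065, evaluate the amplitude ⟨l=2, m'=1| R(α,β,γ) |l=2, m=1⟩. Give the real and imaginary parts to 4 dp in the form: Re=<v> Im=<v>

D^2_{1,1}(1.3125,1.6129,0.9065) = e^{-i·1·1.3125}·d^2_{1,1}(1.6129)·e^{-i·1·0.9065}. Compute d first:
c=cos(1.6129/2)=0.692065, s=sin(1.6129/2)=0.721835; N=√[6·1·6·1]=6.000000
k∈{0,1} keeps every argument non-negative
  k=0: (−1)^0·6.0000/(6)·0.6921^4·0.7218^0 = +0.229397
  k=1: (−1)^1·6.0000/(2)·0.6921^2·0.7218^2 = -0.748671
d^2_{1,1}(1.6129) = +0.229397 -0.748671 = -0.519274
Phases: e^{-i·(1)·1.3125}=+0.255434-0.966827i, e^{-i·(1)·0.9065}=+0.616505-0.787351i ⇒ D=+0.313514+0.413949i

Re=0.3135 Im=0.4139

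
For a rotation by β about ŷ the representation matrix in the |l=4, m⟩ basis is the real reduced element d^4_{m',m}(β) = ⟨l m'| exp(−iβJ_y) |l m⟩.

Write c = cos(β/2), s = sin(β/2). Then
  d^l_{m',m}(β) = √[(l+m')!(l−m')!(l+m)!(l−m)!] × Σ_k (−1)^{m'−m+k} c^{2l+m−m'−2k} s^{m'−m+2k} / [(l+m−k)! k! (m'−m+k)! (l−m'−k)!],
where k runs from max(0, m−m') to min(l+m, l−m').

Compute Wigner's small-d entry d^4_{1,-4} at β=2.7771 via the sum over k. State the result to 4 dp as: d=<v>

d^4_{1,-4}(β=2.7771) via Wigner's sum:
With c≡cos(β/2)=0.181239 and s≡sin(β/2)=0.983439, N=[120·6·1·40320]^{1/2}=5387.986637
k∈{0} keeps every argument non-negative
  k=0: (−1)^5·5387.9866/(720)·0.1812^3·0.9834^5 = -0.040981
d^4_{1,-4}(2.7771) = -0.040981

d=-0.0410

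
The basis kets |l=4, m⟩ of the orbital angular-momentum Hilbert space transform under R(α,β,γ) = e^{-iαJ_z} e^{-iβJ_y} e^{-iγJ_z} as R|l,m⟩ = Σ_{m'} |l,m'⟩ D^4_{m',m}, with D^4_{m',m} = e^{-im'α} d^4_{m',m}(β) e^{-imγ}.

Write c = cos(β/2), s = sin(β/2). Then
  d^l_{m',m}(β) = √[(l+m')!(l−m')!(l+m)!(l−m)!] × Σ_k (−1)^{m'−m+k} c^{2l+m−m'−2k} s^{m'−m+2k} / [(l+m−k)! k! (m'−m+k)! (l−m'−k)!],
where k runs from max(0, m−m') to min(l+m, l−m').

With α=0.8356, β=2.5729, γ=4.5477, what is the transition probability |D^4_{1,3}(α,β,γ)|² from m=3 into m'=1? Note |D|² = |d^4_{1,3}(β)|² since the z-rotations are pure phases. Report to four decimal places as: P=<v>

P=0.0044

First d^4_{1,3}(β=2.5729), then the phase factors e^{-i(1)α} and e^{-i(3)γ}:
c=cos(2.5729/2)=0.280530, s=sin(2.5729/2)=0.959845; N=√[120·6·5040·1]=1904.940944
k∈{2,3} keeps every argument non-negative
  k=2: (−1)^0·1904.9409/(240)·0.2805^6·0.9598^2 = +0.003564
  k=3: (−1)^1·1904.9409/(144)·0.2805^4·0.9598^4 = -0.069541
d^4_{1,3}(2.5729) = +0.003564 -0.069541 = -0.065977
|D^4_{1,3}|² = |d^4_{1,3}(β)|² = (-0.065977)² = 0.004353 (the z-rotation phases have unit modulus)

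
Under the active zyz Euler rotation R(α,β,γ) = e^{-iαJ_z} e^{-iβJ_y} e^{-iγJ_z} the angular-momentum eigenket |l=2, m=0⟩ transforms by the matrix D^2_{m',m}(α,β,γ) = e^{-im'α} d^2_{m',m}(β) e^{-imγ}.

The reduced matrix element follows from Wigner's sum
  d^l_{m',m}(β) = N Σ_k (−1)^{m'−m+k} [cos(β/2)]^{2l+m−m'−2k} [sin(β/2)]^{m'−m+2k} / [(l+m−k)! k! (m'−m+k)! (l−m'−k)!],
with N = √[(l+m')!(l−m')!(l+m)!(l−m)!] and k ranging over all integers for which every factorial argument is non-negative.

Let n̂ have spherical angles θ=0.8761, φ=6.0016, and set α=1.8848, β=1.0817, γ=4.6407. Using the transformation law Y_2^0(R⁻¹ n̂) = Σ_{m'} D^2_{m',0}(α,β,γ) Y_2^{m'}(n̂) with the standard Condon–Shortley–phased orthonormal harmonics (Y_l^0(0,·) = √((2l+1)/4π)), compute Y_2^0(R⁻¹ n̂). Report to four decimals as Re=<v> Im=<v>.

Re=-0.3094 Im=0.0000

Need the full column D^2_{m',0} for m'=−2..2 at α=1.8848, β=1.0817, γ=4.6407.
cos(β/2)=0.857271, sin(β/2)=0.514865
d^2_{-2,0}: single k=2 term ⇒ +0.477198;  D = -0.386149-0.280370i
d^2_{-1,0}: k∈[1..2] ⇒ +0.794555 -0.286598 = +0.507956;  D = -0.156892+0.483120i
d^2_{0,0}: k∈[0..2] ⇒ +0.540099 -0.779261 +0.070270 = -0.168892;  D = -0.168892+0.000000i
d^2_{1,0}: k∈[0..1] ⇒ -0.794555 +0.286598 = -0.507956;  D = +0.156892+0.483120i
d^2_{2,0}: single k=0 term ⇒ +0.477198;  D = -0.386149+0.280370i
Y_2^{m'}(θ=0.8761,φ=6.0016) and Σ D·Y over m':
  (-0.3861-0.2804i)·(+0.1928+0.1217i)  (-0.1569+0.4831i)·(+0.3650+0.1056i)  (-0.1689+0.0000i)·(+0.0723+0.0000i)  (+0.1569+0.4831i)·(-0.3650+0.1056i)  (-0.3861+0.2804i)·(+0.1928-0.1217i)
Y_2^0(R⁻¹ n̂) = -0.309382+0.000000i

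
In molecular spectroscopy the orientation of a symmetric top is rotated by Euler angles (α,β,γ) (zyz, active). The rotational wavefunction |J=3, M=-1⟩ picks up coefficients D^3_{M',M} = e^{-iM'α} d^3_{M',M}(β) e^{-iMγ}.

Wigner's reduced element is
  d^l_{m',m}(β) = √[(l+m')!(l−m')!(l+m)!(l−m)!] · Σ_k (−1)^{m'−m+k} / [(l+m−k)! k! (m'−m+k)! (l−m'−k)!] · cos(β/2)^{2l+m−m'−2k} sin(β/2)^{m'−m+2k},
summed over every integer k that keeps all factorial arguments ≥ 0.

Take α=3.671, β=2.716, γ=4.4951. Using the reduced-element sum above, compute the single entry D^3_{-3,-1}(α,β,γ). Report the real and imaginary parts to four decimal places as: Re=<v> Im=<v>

First d^3_{-3,-1}(β=2.716), then the phase factors e^{-i(-3)α} and e^{-i(-1)γ}:
c=cos(2.716/2)=0.211194, s=sin(2.716/2)=0.977444; N=√[1·720·2·24]=185.903201
The bounds max(0,m−m')=2 and min(l+m,l−m')=2 give 1 term
  k=2: (−1)^0·185.9032/(48)·0.2112^4·0.9774^2 = +0.007361
d^3_{-3,-1}(2.716) = +0.007361
Phases: e^{-i·(-3)·3.671}=+0.017425-0.999848i, e^{-i·(-1)·4.4951}=-0.215583-0.976485i ⇒ D=-0.007215+0.001461i

Re=-0.0072 Im=0.0015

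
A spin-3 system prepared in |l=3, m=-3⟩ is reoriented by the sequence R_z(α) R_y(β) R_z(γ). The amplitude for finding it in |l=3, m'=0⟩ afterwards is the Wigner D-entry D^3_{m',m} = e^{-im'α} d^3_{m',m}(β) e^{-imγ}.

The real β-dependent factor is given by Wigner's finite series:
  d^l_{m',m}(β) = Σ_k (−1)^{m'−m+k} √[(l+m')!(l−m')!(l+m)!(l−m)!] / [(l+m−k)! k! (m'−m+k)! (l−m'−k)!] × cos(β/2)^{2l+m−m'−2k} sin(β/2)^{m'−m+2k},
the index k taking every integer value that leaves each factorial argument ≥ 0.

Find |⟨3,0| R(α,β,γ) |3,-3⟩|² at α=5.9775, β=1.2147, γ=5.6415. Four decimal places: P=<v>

P=0.2118

Split into d^3_{0,-3}(β=1.2147) × two z-phases.
Half-angle: c=0.821163, s=0.570693. N=√(6·6·1·720)=160.996894
Admissible k: 0..0 (factorial args all ≥0)
  k=0: (−1)^3·160.9969/(36)·0.8212^3·0.5707^3 = -0.460269
d^3_{0,-3}(1.2147) = -0.460269
|D^3_{0,-3}|² = |d^3_{0,-3}(β)|² = (-0.460269)² = 0.211848 (the z-rotation phases have unit modulus)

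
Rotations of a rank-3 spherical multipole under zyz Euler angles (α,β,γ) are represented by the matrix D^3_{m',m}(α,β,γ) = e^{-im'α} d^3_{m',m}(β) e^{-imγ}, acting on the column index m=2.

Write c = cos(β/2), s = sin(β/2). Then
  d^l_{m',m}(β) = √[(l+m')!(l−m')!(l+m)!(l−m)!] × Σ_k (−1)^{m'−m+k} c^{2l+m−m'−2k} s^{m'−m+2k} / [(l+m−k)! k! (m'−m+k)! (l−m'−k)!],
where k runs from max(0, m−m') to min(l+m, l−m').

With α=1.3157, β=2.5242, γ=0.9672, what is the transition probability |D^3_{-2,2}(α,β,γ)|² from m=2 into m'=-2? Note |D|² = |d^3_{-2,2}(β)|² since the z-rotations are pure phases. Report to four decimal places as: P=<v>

P=0.1351

D^3_{-2,2}(1.3157,2.5242,0.9672) = e^{-i·-2·1.3157}·d^3_{-2,2}(2.5242)·e^{-i·2·0.9672}. Compute d first:
With c≡cos(β/2)=0.303817 and s≡sin(β/2)=0.952730, N=[1·120·120·1]^{1/2}=120.000000
k: max(0,(2)−(-2))=4 … min(3+(2),3−(-2))=5
  k=4: (−1)^0·120.0000/(24)·0.3038^2·0.9527^4 = +0.380254
  k=5: (−1)^1·120.0000/(120)·0.3038^0·0.9527^6 = -0.747860
d^3_{-2,2}(2.5242) = +0.380254 -0.747860 = -0.367606
|D^3_{-2,2}|² = |d^3_{-2,2}(β)|² = (-0.367606)² = 0.135134 (the z-rotation phases have unit modulus)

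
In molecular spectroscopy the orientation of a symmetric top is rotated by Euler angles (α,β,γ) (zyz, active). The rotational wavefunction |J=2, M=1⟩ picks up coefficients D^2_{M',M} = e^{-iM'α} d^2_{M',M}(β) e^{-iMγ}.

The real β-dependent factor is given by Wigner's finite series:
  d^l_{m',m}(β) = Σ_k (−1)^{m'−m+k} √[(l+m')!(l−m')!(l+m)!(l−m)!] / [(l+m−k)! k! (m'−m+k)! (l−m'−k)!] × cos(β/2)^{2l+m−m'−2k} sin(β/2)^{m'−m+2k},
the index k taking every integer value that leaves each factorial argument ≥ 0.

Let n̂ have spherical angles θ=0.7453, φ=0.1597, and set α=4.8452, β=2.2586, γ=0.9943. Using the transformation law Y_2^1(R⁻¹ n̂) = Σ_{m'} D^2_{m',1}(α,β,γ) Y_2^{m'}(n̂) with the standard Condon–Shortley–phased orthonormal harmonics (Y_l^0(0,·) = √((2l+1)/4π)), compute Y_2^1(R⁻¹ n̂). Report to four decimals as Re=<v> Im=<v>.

Re=0.0985 Im=0.3104

Need the full column D^2_{m',1} for m'=−2..2 at α=4.8452, β=2.2586, γ=0.9943.
cos(β/2)=0.427293, sin(β/2)=0.904113
d^2_{-2,1}: single k=3 term ⇒ +0.631574;  D = -0.471189+0.420555i
d^2_{-1,1}: k∈[2..3] ⇒ +0.447732 -0.668177 = -0.220445;  D = +0.167277+0.143578i
d^2_{0,1}: k∈[1..2] ⇒ +0.172773 -0.773517 = -0.600744;  D = -0.327460+0.503650i
d^2_{1,1}: k∈[0..1] ⇒ +0.033335 -0.447732 = -0.414397;  D = -0.374273-0.177888i
d^2_{2,1}: single k=0 term ⇒ -0.141068;  D = +0.043152-0.134306i
Y_2^{m'}(θ=0.7453,φ=0.1597) and Σ D·Y over m':
  (-0.4712+0.4206i)·(+0.1687-0.0558i)  (+0.1673+0.1436i)·(+0.3801-0.0612i)  (-0.3275+0.5037i)·(+0.1956+0.0000i)  (-0.3743-0.1779i)·(-0.3801-0.0612i)  (+0.0432-0.1343i)·(+0.1687+0.0558i)
Y_2^1(R⁻¹ n̂) = +0.098463+0.310363i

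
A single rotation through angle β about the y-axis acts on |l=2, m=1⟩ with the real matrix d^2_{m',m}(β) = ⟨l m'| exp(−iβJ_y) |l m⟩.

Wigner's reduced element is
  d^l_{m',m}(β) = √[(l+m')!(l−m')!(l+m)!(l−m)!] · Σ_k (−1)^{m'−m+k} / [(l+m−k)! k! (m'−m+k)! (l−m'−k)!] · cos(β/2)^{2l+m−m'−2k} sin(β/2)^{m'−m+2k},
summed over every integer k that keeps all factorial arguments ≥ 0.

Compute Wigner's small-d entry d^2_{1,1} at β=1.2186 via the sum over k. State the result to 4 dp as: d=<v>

d=-0.2085

d^2_{1,1}(β=1.2186) via Wigner's sum:
With c≡cos(β/2)=0.820049 and s≡sin(β/2)=0.572294, N=[6·1·6·1]^{1/2}=6.000000
k: max(0,(1)−(1))=0 … min(2+(1),2−(1))=1
  k=0: (−1)^0·6.0000/(6)·0.8200^4·0.5723^0 = +0.452229
  k=1: (−1)^1·6.0000/(2)·0.8200^2·0.5723^2 = -0.660752
d^2_{1,1}(1.2186) = +0.452229 -0.660752 = -0.208522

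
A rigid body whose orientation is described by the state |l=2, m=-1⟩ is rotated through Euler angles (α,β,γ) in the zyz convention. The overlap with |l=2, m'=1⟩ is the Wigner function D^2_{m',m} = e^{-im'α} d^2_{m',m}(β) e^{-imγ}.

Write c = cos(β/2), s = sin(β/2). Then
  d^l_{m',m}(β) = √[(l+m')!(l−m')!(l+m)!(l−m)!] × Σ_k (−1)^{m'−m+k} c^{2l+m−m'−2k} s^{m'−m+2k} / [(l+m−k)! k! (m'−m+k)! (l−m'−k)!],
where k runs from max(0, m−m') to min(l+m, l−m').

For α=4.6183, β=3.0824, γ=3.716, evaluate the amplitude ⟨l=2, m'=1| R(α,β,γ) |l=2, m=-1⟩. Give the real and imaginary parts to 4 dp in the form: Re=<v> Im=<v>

Split into d^2_{1,-1}(β=3.0824) × two z-phases.
With c≡cos(β/2)=0.029592 and s≡sin(β/2)=0.999562, N=[6·1·1·6]^{1/2}=6.000000
k: max(0,(-1)−(1))=0 … min(2+(-1),2−(1))=1
  k=0: (−1)^2·6.0000/(2)·0.0296^2·0.9996^2 = +0.002625
  k=1: (−1)^3·6.0000/(6)·0.0296^0·0.9996^4 = -0.998249
d^2_{1,-1}(3.0824) = +0.002625 -0.998249 = -0.995625
Attach z-rotation phases: D = e^{-i(1)(4.6183)}·(-0.995625)·e^{-i(-1)(3.716)} = -0.617095+0.781321i

Re=-0.6171 Im=0.7813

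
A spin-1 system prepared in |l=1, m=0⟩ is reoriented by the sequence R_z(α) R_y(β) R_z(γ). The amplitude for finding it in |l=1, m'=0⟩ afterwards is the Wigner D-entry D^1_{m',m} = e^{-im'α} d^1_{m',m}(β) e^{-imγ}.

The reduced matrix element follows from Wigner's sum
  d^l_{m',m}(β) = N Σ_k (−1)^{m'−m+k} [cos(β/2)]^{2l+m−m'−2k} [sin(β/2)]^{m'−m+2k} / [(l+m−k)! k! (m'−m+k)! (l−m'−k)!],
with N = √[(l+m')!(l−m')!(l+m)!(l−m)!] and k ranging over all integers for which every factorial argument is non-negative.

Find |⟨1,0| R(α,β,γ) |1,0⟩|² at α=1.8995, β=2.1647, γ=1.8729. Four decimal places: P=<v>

Split into d^1_{0,0}(β=2.1647) × two z-phases.
Half-angle: c=0.469254, s=0.883063. N=√(1·1·1·1)=1.000000
Admissible k: 0..1 (factorial args all ≥0)
  k=0: (−1)^0·1.0000/(1)·0.4693^2·0.8831^0 = +0.220200
  k=1: (−1)^1·1.0000/(1)·0.4693^0·0.8831^2 = -0.779800
d^1_{0,0}(2.1647) = +0.220200 -0.779800 = -0.559600
|D^1_{0,0}|² = |d^1_{0,0}(β)|² = (-0.559600)² = 0.313153 (the z-rotation phases have unit modulus)

P=0.3132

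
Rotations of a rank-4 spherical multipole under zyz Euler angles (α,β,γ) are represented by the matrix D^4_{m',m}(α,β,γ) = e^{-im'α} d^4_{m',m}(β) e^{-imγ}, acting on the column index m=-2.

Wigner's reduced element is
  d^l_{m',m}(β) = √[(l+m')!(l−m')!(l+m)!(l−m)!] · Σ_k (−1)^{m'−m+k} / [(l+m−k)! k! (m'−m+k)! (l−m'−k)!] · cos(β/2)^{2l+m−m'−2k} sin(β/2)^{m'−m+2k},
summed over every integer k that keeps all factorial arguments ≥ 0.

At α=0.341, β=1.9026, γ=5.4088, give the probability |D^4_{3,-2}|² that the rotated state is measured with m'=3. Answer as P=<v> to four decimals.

D^4_{3,-2}(0.341,1.9026,5.4088) = e^{-i·3·0.341}·d^4_{3,-2}(1.9026)·e^{-i·-2·5.4088}. Compute d first:
c=cos(1.9026/2)=0.580625, s=sin(1.9026/2)=0.814171; N=√[5040·1·2·720]=2693.993318
k: max(0,(-2)−(3))=0 … min(4+(-2),4−(3))=1
  k=0: (−1)^5·2693.9933/(240)·0.5806^3·0.8142^5 = -0.786051
  k=1: (−1)^6·2693.9933/(720)·0.5806^1·0.8142^7 = +0.515192
d^4_{3,-2}(1.9026) = -0.786051 +0.515192 = -0.270859
|D^4_{3,-2}|² = |d^4_{3,-2}(β)|² = (-0.270859)² = 0.073365 (the z-rotation phases have unit modulus)

P=0.0734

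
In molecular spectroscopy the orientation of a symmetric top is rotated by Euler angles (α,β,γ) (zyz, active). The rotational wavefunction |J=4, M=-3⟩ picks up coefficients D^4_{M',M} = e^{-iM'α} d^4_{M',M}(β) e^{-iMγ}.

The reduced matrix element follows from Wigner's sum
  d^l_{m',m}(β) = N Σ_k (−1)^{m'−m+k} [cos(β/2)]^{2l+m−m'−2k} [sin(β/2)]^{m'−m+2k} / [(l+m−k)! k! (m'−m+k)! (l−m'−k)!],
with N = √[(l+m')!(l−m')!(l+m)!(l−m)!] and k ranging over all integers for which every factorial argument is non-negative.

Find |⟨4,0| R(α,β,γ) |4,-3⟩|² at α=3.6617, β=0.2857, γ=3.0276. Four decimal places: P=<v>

P=0.0010

D^4_{0,-3}(3.6617,0.2857,3.0276) = e^{-i·0·3.6617}·d^4_{0,-3}(0.2857)·e^{-i·-3·3.0276}. Compute d first:
With c≡cos(β/2)=0.989814 and s≡sin(β/2)=0.142365, N=[24·24·1·5040]^{1/2}=1703.830978
k: max(0,(-3)−(0))=0 … min(4+(-3),4−(0))=1
  k=0: (−1)^3·1703.8310/(144)·0.9898^5·0.1424^3 = -0.032437
  k=1: (−1)^4·1703.8310/(144)·0.9898^3·0.1424^5 = +0.000671
d^4_{0,-3}(0.2857) = -0.032437 +0.000671 = -0.031766
|D^4_{0,-3}|² = |d^4_{0,-3}(β)|² = (-0.031766)² = 0.001009 (the z-rotation phases have unit modulus)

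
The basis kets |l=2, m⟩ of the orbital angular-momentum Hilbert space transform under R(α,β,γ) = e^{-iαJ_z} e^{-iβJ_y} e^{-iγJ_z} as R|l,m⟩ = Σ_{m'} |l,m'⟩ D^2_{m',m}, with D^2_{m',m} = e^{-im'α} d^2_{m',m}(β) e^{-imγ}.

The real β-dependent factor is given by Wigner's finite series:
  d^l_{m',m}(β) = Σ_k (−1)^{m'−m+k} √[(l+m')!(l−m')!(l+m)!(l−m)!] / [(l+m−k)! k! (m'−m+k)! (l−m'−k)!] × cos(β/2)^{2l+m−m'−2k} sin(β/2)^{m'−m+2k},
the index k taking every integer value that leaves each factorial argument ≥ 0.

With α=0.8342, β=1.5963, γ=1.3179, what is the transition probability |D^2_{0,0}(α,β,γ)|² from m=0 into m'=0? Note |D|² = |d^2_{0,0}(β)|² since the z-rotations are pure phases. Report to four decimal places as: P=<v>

D^2_{0,0}(0.8342,1.5963,1.3179) = e^{-i·0·0.8342}·d^2_{0,0}(1.5963)·e^{-i·0·1.3179}. Compute d first:
Half-angle: c=0.698033, s=0.716066. N=√(2·2·2·2)=4.000000
k∈{0,1,2} keeps every argument non-negative
  k=0: (−1)^0·4.0000/(4)·0.6980^4·0.7161^0 = +0.237412
  k=1: (−1)^1·4.0000/(1)·0.6980^2·0.7161^2 = -0.999350
  k=2: (−1)^2·4.0000/(4)·0.6980^0·0.7161^4 = +0.262913
d^2_{0,0}(1.5963) = +0.237412 -0.999350 +0.262913 = -0.499025
|D^2_{0,0}|² = |d^2_{0,0}(β)|² = (-0.499025)² = 0.249026 (the z-rotation phases have unit modulus)

P=0.2490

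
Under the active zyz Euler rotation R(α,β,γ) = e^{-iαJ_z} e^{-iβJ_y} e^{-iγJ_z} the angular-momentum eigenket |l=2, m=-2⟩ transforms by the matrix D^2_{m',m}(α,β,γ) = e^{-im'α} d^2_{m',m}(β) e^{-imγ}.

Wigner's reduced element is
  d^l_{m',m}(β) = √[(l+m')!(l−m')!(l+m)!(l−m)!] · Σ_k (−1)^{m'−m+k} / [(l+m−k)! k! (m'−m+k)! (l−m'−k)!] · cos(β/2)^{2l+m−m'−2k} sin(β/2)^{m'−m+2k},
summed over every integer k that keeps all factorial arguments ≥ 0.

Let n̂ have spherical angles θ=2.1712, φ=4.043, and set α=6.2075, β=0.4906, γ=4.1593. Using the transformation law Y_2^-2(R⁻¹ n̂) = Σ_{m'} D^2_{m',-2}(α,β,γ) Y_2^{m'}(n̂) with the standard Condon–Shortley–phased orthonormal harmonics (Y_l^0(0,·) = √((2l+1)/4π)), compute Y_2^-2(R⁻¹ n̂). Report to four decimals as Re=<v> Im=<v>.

Re=0.1441 Im=-0.1213

Need the full column D^2_{m',-2} for m'=−2..2 at α=6.2075, β=0.4906, γ=4.1593.
cos(β/2)=0.970065, sin(β/2)=0.242847
d^2_{-2,-2}: single k=0 term ⇒ +0.885528;  D = -0.272876+0.842437i
d^2_{-1,-2}: single k=0 term ⇒ -0.443369;  D = +0.168126-0.410256i
d^2_{0,-2}: single k=0 term ⇒ +0.135939;  D = -0.060912+0.121528i
d^2_{1,-2}: single k=0 term ⇒ -0.027786;  D = +0.014293-0.023828i
d^2_{2,-2}: single k=0 term ⇒ +0.003478;  D = -0.002009+0.002839i
Y_2^{m'}(θ=2.1712,φ=4.043) and Σ D·Y over m':
  (-0.2729+0.8424i)·(-0.0605-0.2559i)  (+0.1681-0.4103i)·(+0.2235-0.2824i)  (-0.0609+0.1215i)·(-0.0134+0.0000i)  (+0.0143-0.0238i)·(-0.2235-0.2824i)  (-0.0020+0.0028i)·(-0.0605+0.2559i)
Y_2^-2(R⁻¹ n̂) = +0.144098-0.121288i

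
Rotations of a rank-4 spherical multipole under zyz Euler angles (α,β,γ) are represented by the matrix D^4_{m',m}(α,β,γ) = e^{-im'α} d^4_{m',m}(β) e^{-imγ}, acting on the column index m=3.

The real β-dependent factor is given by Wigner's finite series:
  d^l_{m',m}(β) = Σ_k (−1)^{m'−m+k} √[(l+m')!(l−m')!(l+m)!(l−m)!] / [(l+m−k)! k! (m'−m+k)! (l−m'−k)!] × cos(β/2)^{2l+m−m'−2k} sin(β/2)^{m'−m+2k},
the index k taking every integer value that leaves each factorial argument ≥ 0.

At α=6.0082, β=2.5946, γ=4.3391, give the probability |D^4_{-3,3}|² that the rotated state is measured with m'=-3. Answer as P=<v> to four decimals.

P=0.1100

D^4_{-3,3}(6.0082,2.5946,4.3391) = e^{-i·-3·6.0082}·d^4_{-3,3}(2.5946)·e^{-i·3·4.3391}. Compute d first:
Half-angle: c=0.270099, s=0.962832. N=√(1·5040·5040·1)=5040.000000
k∈{6,7} keeps every argument non-negative
  k=6: (−1)^0·5040.0000/(720)·0.2701^2·0.9628^6 = +0.406864
  k=7: (−1)^1·5040.0000/(5040)·0.2701^0·0.9628^8 = -0.738594
d^4_{-3,3}(2.5946) = +0.406864 -0.738594 = -0.331729
|D^4_{-3,3}|² = |d^4_{-3,3}(β)|² = (-0.331729)² = 0.110044 (the z-rotation phases have unit modulus)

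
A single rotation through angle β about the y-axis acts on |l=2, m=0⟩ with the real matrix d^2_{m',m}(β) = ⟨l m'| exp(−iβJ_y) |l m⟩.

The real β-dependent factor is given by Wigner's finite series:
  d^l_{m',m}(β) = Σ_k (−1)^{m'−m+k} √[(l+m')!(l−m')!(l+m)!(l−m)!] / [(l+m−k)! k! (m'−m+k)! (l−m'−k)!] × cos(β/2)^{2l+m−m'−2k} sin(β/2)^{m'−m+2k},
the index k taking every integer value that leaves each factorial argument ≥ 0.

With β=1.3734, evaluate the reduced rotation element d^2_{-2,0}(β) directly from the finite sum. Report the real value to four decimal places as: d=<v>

d^2_{-2,0}(β=1.3734) via Wigner's sum:
c=cos(1.3734/2)=0.773342, s=sin(1.3734/2)=0.633989; N=√[1·24·2·2]=9.797959
The bounds max(0,m−m')=2 and min(l+m,l−m')=2 give 1 term
  k=2: (−1)^0·9.7980/(4)·0.7733^2·0.6340^2 = +0.588819
d^2_{-2,0}(1.3734) = +0.588819

d=0.5888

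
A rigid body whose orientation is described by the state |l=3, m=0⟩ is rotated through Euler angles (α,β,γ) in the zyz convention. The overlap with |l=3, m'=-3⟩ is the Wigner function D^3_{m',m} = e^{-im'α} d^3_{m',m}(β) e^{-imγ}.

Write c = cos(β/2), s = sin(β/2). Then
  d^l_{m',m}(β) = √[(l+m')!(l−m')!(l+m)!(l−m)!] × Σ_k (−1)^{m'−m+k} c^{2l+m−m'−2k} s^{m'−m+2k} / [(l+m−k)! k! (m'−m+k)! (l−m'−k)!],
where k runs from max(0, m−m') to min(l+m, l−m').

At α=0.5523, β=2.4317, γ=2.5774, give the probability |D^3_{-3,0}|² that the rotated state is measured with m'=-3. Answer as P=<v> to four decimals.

First d^3_{-3,0}(β=2.4317), then the phase factors e^{-i(-3)α} and e^{-i(0)γ}:
With c≡cos(β/2)=0.347540 and s≡sin(β/2)=0.937665, N=[1·720·6·6]^{1/2}=160.996894
k∈{3} keeps every argument non-negative
  k=3: (−1)^0·160.9969/(36)·0.3475^3·0.9377^3 = +0.154765
d^3_{-3,0}(2.4317) = +0.154765
|D^3_{-3,0}|² = |d^3_{-3,0}(β)|² = (+0.154765)² = 0.023952 (the z-rotation phases have unit modulus)

P=0.0240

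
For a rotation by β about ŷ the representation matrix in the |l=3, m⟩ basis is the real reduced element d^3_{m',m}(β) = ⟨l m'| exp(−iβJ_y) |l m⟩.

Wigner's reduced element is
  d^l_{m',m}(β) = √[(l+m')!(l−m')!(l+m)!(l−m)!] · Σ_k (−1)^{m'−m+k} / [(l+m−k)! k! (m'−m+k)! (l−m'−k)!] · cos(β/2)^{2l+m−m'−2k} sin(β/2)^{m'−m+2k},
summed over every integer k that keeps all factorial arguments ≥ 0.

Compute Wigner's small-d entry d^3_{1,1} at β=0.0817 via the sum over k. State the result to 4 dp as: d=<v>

d=0.9817

d^3_{1,1}(β=0.0817) via Wigner's sum:
Half-angle: c=0.999166, s=0.040839. N=√(24·2·24·2)=48.000000
k∈{0,1,2} keeps every argument non-negative
  k=0: (−1)^0·48.0000/(48)·0.9992^6·0.0408^0 = +0.995005
  k=1: (−1)^1·48.0000/(6)·0.9992^4·0.0408^2 = -0.013298
  k=2: (−1)^2·48.0000/(8)·0.9992^2·0.0408^4 = +0.000017
d^3_{1,1}(0.0817) = +0.995005 -0.013298 +0.000017 = +0.981724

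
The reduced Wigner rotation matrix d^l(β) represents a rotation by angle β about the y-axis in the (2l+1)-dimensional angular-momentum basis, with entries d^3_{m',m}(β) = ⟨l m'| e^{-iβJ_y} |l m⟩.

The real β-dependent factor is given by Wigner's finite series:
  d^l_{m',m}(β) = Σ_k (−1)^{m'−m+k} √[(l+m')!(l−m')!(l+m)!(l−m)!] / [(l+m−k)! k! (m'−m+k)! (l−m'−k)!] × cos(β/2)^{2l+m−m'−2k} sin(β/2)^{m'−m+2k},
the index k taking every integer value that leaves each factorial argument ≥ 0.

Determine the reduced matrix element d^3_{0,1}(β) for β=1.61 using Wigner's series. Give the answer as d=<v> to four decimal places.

d=-0.4294

d^3_{0,1}(β=1.61) via Wigner's sum:
c=cos(1.61/2)=0.693111, s=sin(1.61/2)=0.720831; N=√[6·6·24·2]=41.569219
Admissible k: 1..3 (factorial args all ≥0)
  k=1: (−1)^0·41.5692/(12)·0.6931^5·0.7208^1 = +0.399428
  k=2: (−1)^1·41.5692/(4)·0.6931^3·0.7208^3 = -1.296046
  k=3: (−1)^2·41.5692/(12)·0.6931^1·0.7208^5 = +0.467261
d^3_{0,1}(1.61) = +0.399428 -1.296046 +0.467261 = -0.429357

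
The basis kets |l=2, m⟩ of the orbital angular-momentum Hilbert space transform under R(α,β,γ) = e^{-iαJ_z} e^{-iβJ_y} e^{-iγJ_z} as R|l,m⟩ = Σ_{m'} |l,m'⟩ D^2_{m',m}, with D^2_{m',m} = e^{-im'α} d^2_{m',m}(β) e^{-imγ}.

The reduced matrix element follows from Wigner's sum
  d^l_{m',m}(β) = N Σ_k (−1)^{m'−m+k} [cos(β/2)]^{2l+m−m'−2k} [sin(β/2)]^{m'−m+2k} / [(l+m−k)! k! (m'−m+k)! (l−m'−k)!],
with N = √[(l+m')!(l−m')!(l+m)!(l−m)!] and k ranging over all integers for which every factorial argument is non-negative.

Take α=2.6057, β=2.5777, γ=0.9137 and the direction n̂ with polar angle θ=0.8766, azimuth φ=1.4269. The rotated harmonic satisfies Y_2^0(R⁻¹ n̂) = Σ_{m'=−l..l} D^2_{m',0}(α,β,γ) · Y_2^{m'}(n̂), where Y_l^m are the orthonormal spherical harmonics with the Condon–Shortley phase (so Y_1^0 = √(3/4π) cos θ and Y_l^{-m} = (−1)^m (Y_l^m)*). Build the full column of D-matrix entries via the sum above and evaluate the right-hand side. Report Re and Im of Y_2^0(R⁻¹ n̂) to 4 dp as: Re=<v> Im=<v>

Need the full column D^2_{m',0} for m'=−2..2 at α=2.6057, β=2.5777, γ=0.9137.
cos(β/2)=0.278226, sin(β/2)=0.960516
d^2_{-2,0}: single k=2 term ⇒ +0.174936;  D = +0.083717-0.153604i
d^2_{-1,0}: k∈[1..2] ⇒ +0.050672 -0.603930 = -0.553257;  D = +0.475698-0.282498i
d^2_{0,0}: k∈[0..2] ⇒ +0.005992 -0.285669 +0.851173 = +0.571496;  D = +0.571496+0.000000i
d^2_{1,0}: k∈[0..1] ⇒ -0.050672 +0.603930 = +0.553257;  D = -0.475698-0.282498i
d^2_{2,0}: single k=0 term ⇒ +0.174936;  D = +0.083717+0.153604i
Y_2^{m'}(θ=0.8766,φ=1.4269) and Σ D·Y over m':
  (+0.0837-0.1536i)·(-0.2188-0.0648i)  (+0.4757-0.2825i)·(+0.0545-0.3759i)  (+0.5715+0.0000i)·(+0.0719+0.0000i)  (-0.4757-0.2825i)·(-0.0545-0.3759i)  (+0.0837+0.1536i)·(-0.2188+0.0648i)
Y_2^0(R⁻¹ n̂) = -0.176028+0.000000i

Re=-0.1760 Im=0.0000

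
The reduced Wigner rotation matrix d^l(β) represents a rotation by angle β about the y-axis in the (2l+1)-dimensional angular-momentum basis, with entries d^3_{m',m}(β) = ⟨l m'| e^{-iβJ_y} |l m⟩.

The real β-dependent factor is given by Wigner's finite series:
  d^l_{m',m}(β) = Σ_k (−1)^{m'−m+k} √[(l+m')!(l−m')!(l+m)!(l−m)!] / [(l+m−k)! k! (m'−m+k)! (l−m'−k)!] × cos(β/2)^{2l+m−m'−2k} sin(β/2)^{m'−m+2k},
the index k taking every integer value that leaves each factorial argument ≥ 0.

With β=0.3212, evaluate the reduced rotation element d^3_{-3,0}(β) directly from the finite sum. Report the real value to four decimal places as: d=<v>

d^3_{-3,0}(β=0.3212) via Wigner's sum:
Half-angle: c=0.987132, s=0.159911. N=√(1·720·6·6)=160.996894
The bounds max(0,m−m')=3 and min(l+m,l−m')=3 give 1 term
  k=3: (−1)^0·160.9969/(36)·0.9871^3·0.1599^3 = +0.017590
d^3_{-3,0}(0.3212) = +0.017590

d=0.0176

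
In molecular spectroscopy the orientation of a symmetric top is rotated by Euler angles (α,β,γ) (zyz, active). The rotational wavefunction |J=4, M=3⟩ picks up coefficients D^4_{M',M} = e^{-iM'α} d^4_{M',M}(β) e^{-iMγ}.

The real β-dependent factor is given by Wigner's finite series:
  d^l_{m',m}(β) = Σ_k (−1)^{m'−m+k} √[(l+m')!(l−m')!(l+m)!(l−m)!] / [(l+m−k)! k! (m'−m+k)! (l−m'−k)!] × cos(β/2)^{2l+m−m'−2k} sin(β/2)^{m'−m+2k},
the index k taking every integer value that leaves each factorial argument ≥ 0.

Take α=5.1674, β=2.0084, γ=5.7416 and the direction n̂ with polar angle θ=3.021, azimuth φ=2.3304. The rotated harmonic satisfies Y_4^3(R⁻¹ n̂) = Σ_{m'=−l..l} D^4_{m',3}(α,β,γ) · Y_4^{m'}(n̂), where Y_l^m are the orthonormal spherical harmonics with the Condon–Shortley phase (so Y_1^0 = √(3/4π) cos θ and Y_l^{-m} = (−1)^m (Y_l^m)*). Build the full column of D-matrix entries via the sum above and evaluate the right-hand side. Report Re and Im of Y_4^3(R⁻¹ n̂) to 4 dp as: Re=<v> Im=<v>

Need the full column D^4_{m',3} for m'=−4..4 at α=5.1674, β=2.0084, γ=5.7416.
cos(β/2)=0.536763, sin(β/2)=0.843733
d^4_{-4,3}: single k=7 term ⇒ +0.462128;  D = -0.441048-0.137984i
d^4_{-3,3}: k∈[6..7] ⇒ +0.727601 -0.256826 = +0.470775;  D = -0.071191-0.465361i
d^4_{-2,3}: k∈[5..6] ⇒ +0.742264 -0.611338 = +0.130926;  D = +0.107552-0.074661i
d^4_{-1,3}: k∈[4..5] ⇒ +0.556507 -0.825022 = -0.268516;  D = -0.234480-0.130842i
d^4_{0,3}: k∈[3..4] ⇒ +0.316660 -0.782415 = -0.465755;  D = +0.025120-0.465077i
d^4_{1,3}: k∈[2..3] ⇒ +0.135138 -0.556507 = -0.421369;  D = +0.387933-0.164497i
d^4_{2,3}: k∈[1..2] ⇒ +0.040527 -0.300410 = -0.259883;  D = +0.196281+0.170331i
d^4_{3,3}: k∈[0..1] ⇒ +0.006891 -0.119180 = -0.112290;  D = -0.028837+0.108524i
d^4_{4,3}: single k=0 term ⇒ -0.030636;  D = -0.030054+0.005945i
Y_4^{m'}(θ=3.021,φ=2.3304) and Σ D·Y over m':
  (-0.4410-0.1380i)·(-0.0001-0.0000i)  (-0.0712-0.4654i)·(-0.0016+0.0014i)  (+0.1076-0.0747i)·(-0.0015+0.0285i)  (-0.2345-0.1308i)·(+0.1517+0.1597i)  (+0.0251-0.4651i)·(+0.7858+0.0000i)  (+0.3879-0.1645i)·(-0.1517+0.1597i)  (+0.1963+0.1703i)·(-0.0015-0.0285i)  (-0.0288+0.1085i)·(+0.0016+0.0014i)  (-0.0301+0.0059i)·(-0.0001+0.0000i)
Y_4^3(R⁻¹ n̂) = -0.020348-0.337706i

Re=-0.0203 Im=-0.3377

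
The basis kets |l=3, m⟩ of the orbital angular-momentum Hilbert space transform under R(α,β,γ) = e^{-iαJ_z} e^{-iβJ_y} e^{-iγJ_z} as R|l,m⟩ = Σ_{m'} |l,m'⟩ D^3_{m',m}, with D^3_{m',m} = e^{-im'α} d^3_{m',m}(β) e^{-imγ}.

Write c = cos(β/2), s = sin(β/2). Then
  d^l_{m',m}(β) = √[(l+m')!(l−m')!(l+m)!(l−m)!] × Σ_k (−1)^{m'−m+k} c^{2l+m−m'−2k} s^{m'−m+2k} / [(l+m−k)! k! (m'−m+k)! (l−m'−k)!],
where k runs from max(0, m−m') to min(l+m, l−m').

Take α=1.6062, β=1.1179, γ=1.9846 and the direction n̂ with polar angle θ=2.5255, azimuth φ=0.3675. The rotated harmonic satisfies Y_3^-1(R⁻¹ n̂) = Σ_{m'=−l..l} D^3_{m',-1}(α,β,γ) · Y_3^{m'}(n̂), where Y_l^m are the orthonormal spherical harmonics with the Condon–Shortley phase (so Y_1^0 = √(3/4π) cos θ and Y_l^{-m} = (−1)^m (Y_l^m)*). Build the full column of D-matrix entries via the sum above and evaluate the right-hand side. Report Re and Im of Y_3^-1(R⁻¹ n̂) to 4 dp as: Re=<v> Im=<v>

Re=0.2206 Im=-0.1405

Need the full column D^3_{m',-1} for m'=−3..3 at α=1.6062, β=1.1179, γ=1.9846.
cos(β/2)=0.847812, sin(β/2)=0.530296
d^3_{-3,-1}: single k=2 term ⇒ +0.562706;  D = +0.488323+0.279605i
d^3_{-2,-1}: k∈[1..2] ⇒ +0.734543 -0.574758 = +0.159785;  D = +0.074438-0.141387i
d^3_{-1,-1}: k∈[0..2] ⇒ +0.371363 -1.162321 +0.341056 = -0.449903;  D = +0.405269+0.195371i
d^3_{0,-1}: k∈[0..2] ⇒ -0.804652 +0.944424 -0.123164 = +0.016608;  D = -0.006678+0.015206i
d^3_{1,-1}: k∈[0..2] ⇒ +0.871741 -0.454741 +0.022239 = +0.439239;  D = +0.408166+0.162270i
d^3_{2,-1}: k∈[0..1] ⇒ -0.574758 +0.112433 = -0.462325;  D = -0.155485+0.435395i
d^3_{3,-1}: single k=0 term ⇒ +0.220150;  D = -0.209818-0.066654i
Y_3^{m'}(θ=2.5255,φ=0.3675) and Σ D·Y over m':
  (+0.4883+0.2796i)·(+0.0363-0.0718i)  (+0.0744-0.1414i)·(-0.2066+0.1868i)  (+0.4053+0.1954i)·(+0.4062-0.1564i)  (-0.0067+0.0152i)·(-0.1006+0.0000i)  (+0.4082+0.1623i)·(-0.4062-0.1564i)  (-0.1555+0.4354i)·(-0.2066-0.1868i)  (-0.2098-0.0667i)·(-0.0363-0.0718i)
Y_3^-1(R⁻¹ n̂) = +0.220551-0.140506i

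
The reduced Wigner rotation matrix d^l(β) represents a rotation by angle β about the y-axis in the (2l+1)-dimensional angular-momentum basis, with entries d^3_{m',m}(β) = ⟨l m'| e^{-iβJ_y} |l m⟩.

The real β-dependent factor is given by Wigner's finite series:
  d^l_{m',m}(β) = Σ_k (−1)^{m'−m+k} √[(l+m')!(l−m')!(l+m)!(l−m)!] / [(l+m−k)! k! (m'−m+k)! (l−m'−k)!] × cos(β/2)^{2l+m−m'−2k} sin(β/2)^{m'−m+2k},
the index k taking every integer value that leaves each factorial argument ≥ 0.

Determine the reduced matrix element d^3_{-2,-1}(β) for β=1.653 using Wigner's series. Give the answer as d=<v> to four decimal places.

d^3_{-2,-1}(β=1.653) via Wigner's sum:
Half-angle: c=0.677454, s=0.735565. N=√(1·120·2·24)=75.894664
k∈{1,2} keeps every argument non-negative
  k=1: (−1)^0·75.8947/(24)·0.6775^5·0.7356^1 = +0.331911
  k=2: (−1)^1·75.8947/(12)·0.6775^3·0.7356^3 = -0.782588
d^3_{-2,-1}(1.653) = +0.331911 -0.782588 = -0.450677

d=-0.4507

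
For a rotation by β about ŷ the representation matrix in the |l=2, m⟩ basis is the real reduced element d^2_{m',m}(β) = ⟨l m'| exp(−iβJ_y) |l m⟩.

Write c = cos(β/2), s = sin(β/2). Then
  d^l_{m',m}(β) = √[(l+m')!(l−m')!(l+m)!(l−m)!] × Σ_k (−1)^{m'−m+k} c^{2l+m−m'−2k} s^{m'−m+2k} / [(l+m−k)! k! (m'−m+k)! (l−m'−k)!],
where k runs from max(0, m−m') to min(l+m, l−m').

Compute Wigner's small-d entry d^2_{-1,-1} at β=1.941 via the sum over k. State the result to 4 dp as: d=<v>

d=-0.5500

d^2_{-1,-1}(β=1.941) via Wigner's sum:
c=cos(1.941/2)=0.564887, s=sin(1.941/2)=0.825168; N=√[1·6·1·6]=6.000000
The bounds max(0,m−m')=0 and min(l+m,l−m')=1 give 2 terms
  k=0: (−1)^0·6.0000/(6)·0.5649^4·0.8252^0 = +0.101823
  k=1: (−1)^1·6.0000/(2)·0.5649^2·0.8252^2 = -0.651823
d^2_{-1,-1}(1.941) = +0.101823 -0.651823 = -0.550000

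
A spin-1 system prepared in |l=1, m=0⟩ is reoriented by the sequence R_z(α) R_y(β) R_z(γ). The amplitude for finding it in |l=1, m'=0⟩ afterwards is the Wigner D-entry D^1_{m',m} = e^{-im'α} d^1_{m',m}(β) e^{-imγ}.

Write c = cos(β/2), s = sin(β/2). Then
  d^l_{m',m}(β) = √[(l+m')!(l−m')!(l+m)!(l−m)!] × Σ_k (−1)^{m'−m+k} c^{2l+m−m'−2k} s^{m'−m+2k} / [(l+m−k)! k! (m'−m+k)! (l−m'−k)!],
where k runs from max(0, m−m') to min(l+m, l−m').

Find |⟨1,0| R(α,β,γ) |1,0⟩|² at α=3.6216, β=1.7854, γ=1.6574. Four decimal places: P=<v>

P=0.0454

D^1_{0,0}(3.6216,1.7854,1.6574) = e^{-i·0·3.6216}·d^1_{0,0}(1.7854)·e^{-i·0·1.6574}. Compute d first:
Half-angle: c=0.627312, s=0.778768. N=√(1·1·1·1)=1.000000
k: max(0,(0)−(0))=0 … min(1+(0),1−(0))=1
  k=0: (−1)^0·1.0000/(1)·0.6273^2·0.7788^0 = +0.393520
  k=1: (−1)^1·1.0000/(1)·0.6273^0·0.7788^2 = -0.606480
d^1_{0,0}(1.7854) = +0.393520 -0.606480 = -0.212960
|D^1_{0,0}|² = |d^1_{0,0}(β)|² = (-0.212960)² = 0.045352 (the z-rotation phases have unit modulus)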